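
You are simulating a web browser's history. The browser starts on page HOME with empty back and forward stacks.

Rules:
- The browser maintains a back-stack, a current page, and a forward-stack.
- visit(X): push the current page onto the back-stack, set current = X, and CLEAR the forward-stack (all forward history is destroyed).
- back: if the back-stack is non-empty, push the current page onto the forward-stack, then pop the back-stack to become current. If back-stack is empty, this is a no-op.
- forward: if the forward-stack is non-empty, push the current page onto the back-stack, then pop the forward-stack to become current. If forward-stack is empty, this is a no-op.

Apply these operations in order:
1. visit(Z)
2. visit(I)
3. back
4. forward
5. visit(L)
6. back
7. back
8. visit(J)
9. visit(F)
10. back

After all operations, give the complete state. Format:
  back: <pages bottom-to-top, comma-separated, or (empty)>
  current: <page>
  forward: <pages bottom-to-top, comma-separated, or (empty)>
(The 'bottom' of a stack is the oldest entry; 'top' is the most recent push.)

After 1 (visit(Z)): cur=Z back=1 fwd=0
After 2 (visit(I)): cur=I back=2 fwd=0
After 3 (back): cur=Z back=1 fwd=1
After 4 (forward): cur=I back=2 fwd=0
After 5 (visit(L)): cur=L back=3 fwd=0
After 6 (back): cur=I back=2 fwd=1
After 7 (back): cur=Z back=1 fwd=2
After 8 (visit(J)): cur=J back=2 fwd=0
After 9 (visit(F)): cur=F back=3 fwd=0
After 10 (back): cur=J back=2 fwd=1

Answer: back: HOME,Z
current: J
forward: F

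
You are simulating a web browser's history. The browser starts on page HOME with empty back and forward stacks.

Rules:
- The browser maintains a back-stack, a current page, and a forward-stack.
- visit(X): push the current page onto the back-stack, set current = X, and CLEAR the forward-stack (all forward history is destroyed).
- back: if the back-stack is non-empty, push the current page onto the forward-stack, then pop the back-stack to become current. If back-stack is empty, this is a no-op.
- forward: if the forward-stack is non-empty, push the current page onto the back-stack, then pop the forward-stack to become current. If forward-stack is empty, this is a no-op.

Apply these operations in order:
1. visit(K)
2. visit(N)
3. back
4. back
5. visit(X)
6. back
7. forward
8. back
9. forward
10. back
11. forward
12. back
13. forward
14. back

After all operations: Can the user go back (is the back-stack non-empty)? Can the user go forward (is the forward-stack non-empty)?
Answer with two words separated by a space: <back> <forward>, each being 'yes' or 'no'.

Answer: no yes

Derivation:
After 1 (visit(K)): cur=K back=1 fwd=0
After 2 (visit(N)): cur=N back=2 fwd=0
After 3 (back): cur=K back=1 fwd=1
After 4 (back): cur=HOME back=0 fwd=2
After 5 (visit(X)): cur=X back=1 fwd=0
After 6 (back): cur=HOME back=0 fwd=1
After 7 (forward): cur=X back=1 fwd=0
After 8 (back): cur=HOME back=0 fwd=1
After 9 (forward): cur=X back=1 fwd=0
After 10 (back): cur=HOME back=0 fwd=1
After 11 (forward): cur=X back=1 fwd=0
After 12 (back): cur=HOME back=0 fwd=1
After 13 (forward): cur=X back=1 fwd=0
After 14 (back): cur=HOME back=0 fwd=1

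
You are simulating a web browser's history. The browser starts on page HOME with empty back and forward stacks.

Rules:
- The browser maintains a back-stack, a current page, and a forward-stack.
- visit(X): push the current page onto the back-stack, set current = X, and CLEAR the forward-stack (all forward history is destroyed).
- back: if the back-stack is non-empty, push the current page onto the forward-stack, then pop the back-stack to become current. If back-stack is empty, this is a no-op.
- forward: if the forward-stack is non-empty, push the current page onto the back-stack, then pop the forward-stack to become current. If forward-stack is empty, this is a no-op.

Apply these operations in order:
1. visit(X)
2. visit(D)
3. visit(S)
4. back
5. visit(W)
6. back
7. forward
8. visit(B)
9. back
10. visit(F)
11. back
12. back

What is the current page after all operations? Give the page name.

After 1 (visit(X)): cur=X back=1 fwd=0
After 2 (visit(D)): cur=D back=2 fwd=0
After 3 (visit(S)): cur=S back=3 fwd=0
After 4 (back): cur=D back=2 fwd=1
After 5 (visit(W)): cur=W back=3 fwd=0
After 6 (back): cur=D back=2 fwd=1
After 7 (forward): cur=W back=3 fwd=0
After 8 (visit(B)): cur=B back=4 fwd=0
After 9 (back): cur=W back=3 fwd=1
After 10 (visit(F)): cur=F back=4 fwd=0
After 11 (back): cur=W back=3 fwd=1
After 12 (back): cur=D back=2 fwd=2

Answer: D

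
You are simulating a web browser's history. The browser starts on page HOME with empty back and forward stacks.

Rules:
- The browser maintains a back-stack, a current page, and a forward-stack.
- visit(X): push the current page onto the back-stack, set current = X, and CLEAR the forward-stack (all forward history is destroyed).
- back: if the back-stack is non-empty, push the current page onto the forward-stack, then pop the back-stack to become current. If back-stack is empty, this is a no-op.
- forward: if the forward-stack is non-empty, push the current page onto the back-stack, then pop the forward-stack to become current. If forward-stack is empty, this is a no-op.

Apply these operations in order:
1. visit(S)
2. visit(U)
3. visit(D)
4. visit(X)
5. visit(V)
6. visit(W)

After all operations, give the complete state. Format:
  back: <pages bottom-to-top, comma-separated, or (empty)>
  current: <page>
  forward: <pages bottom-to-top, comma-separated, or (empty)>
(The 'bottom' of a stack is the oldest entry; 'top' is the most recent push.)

Answer: back: HOME,S,U,D,X,V
current: W
forward: (empty)

Derivation:
After 1 (visit(S)): cur=S back=1 fwd=0
After 2 (visit(U)): cur=U back=2 fwd=0
After 3 (visit(D)): cur=D back=3 fwd=0
After 4 (visit(X)): cur=X back=4 fwd=0
After 5 (visit(V)): cur=V back=5 fwd=0
After 6 (visit(W)): cur=W back=6 fwd=0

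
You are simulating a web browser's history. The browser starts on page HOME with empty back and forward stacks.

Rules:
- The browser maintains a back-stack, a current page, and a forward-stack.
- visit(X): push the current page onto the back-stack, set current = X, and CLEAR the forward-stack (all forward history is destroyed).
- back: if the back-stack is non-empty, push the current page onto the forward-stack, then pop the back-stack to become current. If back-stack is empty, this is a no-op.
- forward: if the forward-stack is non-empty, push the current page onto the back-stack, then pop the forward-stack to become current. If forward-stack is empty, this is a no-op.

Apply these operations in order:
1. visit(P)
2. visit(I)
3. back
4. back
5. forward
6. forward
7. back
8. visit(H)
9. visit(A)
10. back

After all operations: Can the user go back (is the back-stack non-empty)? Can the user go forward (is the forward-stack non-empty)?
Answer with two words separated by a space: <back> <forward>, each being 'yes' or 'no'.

Answer: yes yes

Derivation:
After 1 (visit(P)): cur=P back=1 fwd=0
After 2 (visit(I)): cur=I back=2 fwd=0
After 3 (back): cur=P back=1 fwd=1
After 4 (back): cur=HOME back=0 fwd=2
After 5 (forward): cur=P back=1 fwd=1
After 6 (forward): cur=I back=2 fwd=0
After 7 (back): cur=P back=1 fwd=1
After 8 (visit(H)): cur=H back=2 fwd=0
After 9 (visit(A)): cur=A back=3 fwd=0
After 10 (back): cur=H back=2 fwd=1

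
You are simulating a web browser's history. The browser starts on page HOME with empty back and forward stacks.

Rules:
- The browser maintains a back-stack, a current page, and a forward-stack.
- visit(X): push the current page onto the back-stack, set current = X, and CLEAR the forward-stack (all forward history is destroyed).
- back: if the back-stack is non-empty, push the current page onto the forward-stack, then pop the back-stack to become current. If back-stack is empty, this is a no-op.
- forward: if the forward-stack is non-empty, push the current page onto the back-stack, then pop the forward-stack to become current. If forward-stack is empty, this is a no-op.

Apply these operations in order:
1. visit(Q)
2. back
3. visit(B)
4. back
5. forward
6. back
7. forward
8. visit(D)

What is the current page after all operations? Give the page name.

After 1 (visit(Q)): cur=Q back=1 fwd=0
After 2 (back): cur=HOME back=0 fwd=1
After 3 (visit(B)): cur=B back=1 fwd=0
After 4 (back): cur=HOME back=0 fwd=1
After 5 (forward): cur=B back=1 fwd=0
After 6 (back): cur=HOME back=0 fwd=1
After 7 (forward): cur=B back=1 fwd=0
After 8 (visit(D)): cur=D back=2 fwd=0

Answer: D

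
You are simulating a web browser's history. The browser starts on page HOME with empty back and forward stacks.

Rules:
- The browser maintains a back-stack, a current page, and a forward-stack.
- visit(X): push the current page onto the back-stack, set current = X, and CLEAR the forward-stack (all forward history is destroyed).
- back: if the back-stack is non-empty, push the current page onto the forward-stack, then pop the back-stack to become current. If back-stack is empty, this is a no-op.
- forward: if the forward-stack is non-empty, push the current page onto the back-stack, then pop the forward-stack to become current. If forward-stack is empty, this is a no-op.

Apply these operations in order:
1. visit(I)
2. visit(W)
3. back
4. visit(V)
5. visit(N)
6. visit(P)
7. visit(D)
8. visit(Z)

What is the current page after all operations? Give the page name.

After 1 (visit(I)): cur=I back=1 fwd=0
After 2 (visit(W)): cur=W back=2 fwd=0
After 3 (back): cur=I back=1 fwd=1
After 4 (visit(V)): cur=V back=2 fwd=0
After 5 (visit(N)): cur=N back=3 fwd=0
After 6 (visit(P)): cur=P back=4 fwd=0
After 7 (visit(D)): cur=D back=5 fwd=0
After 8 (visit(Z)): cur=Z back=6 fwd=0

Answer: Z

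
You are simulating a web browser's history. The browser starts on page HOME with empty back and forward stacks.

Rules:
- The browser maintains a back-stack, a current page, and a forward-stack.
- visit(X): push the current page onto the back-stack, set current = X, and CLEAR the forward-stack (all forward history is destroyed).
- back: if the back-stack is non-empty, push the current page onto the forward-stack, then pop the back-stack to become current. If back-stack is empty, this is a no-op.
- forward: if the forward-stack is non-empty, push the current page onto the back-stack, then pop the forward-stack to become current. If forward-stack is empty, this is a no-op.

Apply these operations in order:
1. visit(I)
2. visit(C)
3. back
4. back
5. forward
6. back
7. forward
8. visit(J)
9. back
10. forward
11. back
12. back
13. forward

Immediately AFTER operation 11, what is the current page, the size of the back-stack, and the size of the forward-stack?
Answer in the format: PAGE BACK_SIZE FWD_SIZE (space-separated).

After 1 (visit(I)): cur=I back=1 fwd=0
After 2 (visit(C)): cur=C back=2 fwd=0
After 3 (back): cur=I back=1 fwd=1
After 4 (back): cur=HOME back=0 fwd=2
After 5 (forward): cur=I back=1 fwd=1
After 6 (back): cur=HOME back=0 fwd=2
After 7 (forward): cur=I back=1 fwd=1
After 8 (visit(J)): cur=J back=2 fwd=0
After 9 (back): cur=I back=1 fwd=1
After 10 (forward): cur=J back=2 fwd=0
After 11 (back): cur=I back=1 fwd=1

I 1 1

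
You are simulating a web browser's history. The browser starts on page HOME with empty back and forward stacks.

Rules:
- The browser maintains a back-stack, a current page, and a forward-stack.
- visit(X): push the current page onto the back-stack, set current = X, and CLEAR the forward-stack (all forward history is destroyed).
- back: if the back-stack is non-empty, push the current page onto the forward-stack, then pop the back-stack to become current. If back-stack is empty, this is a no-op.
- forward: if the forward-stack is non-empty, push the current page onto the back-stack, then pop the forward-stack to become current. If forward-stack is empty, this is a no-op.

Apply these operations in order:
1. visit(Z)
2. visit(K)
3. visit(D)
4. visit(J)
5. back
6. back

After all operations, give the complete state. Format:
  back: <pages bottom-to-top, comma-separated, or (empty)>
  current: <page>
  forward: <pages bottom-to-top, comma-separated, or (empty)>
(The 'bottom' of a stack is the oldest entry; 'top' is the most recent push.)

After 1 (visit(Z)): cur=Z back=1 fwd=0
After 2 (visit(K)): cur=K back=2 fwd=0
After 3 (visit(D)): cur=D back=3 fwd=0
After 4 (visit(J)): cur=J back=4 fwd=0
After 5 (back): cur=D back=3 fwd=1
After 6 (back): cur=K back=2 fwd=2

Answer: back: HOME,Z
current: K
forward: J,D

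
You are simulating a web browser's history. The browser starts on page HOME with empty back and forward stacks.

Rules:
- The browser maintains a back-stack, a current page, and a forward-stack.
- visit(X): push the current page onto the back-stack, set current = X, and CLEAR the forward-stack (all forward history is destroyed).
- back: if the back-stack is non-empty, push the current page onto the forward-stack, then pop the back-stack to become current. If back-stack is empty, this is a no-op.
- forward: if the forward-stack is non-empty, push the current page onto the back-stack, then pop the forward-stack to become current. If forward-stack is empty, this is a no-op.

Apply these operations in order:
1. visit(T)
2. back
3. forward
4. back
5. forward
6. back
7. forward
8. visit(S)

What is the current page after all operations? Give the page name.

Answer: S

Derivation:
After 1 (visit(T)): cur=T back=1 fwd=0
After 2 (back): cur=HOME back=0 fwd=1
After 3 (forward): cur=T back=1 fwd=0
After 4 (back): cur=HOME back=0 fwd=1
After 5 (forward): cur=T back=1 fwd=0
After 6 (back): cur=HOME back=0 fwd=1
After 7 (forward): cur=T back=1 fwd=0
After 8 (visit(S)): cur=S back=2 fwd=0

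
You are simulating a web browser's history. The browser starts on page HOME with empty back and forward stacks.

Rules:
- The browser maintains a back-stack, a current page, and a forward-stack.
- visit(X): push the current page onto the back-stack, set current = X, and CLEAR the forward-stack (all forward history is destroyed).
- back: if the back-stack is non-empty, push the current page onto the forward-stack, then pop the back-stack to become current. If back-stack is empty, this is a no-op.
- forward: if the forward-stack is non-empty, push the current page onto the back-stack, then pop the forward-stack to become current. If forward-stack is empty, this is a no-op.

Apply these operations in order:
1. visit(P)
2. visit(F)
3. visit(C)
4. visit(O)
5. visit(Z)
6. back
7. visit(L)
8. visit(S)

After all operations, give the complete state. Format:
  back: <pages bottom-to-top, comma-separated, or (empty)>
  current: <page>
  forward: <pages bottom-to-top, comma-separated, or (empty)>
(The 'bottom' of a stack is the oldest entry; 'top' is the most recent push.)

Answer: back: HOME,P,F,C,O,L
current: S
forward: (empty)

Derivation:
After 1 (visit(P)): cur=P back=1 fwd=0
After 2 (visit(F)): cur=F back=2 fwd=0
After 3 (visit(C)): cur=C back=3 fwd=0
After 4 (visit(O)): cur=O back=4 fwd=0
After 5 (visit(Z)): cur=Z back=5 fwd=0
After 6 (back): cur=O back=4 fwd=1
After 7 (visit(L)): cur=L back=5 fwd=0
After 8 (visit(S)): cur=S back=6 fwd=0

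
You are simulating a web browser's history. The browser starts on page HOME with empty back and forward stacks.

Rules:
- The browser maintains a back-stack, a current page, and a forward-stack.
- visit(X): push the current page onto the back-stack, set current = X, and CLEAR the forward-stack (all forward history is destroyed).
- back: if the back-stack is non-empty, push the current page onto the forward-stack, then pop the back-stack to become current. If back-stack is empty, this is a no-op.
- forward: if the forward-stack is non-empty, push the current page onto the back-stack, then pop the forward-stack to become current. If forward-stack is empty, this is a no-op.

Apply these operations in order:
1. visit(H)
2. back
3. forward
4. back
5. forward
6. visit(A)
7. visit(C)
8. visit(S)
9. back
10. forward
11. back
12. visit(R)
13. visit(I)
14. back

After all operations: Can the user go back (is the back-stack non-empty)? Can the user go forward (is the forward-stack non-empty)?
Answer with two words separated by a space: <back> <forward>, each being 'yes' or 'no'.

Answer: yes yes

Derivation:
After 1 (visit(H)): cur=H back=1 fwd=0
After 2 (back): cur=HOME back=0 fwd=1
After 3 (forward): cur=H back=1 fwd=0
After 4 (back): cur=HOME back=0 fwd=1
After 5 (forward): cur=H back=1 fwd=0
After 6 (visit(A)): cur=A back=2 fwd=0
After 7 (visit(C)): cur=C back=3 fwd=0
After 8 (visit(S)): cur=S back=4 fwd=0
After 9 (back): cur=C back=3 fwd=1
After 10 (forward): cur=S back=4 fwd=0
After 11 (back): cur=C back=3 fwd=1
After 12 (visit(R)): cur=R back=4 fwd=0
After 13 (visit(I)): cur=I back=5 fwd=0
After 14 (back): cur=R back=4 fwd=1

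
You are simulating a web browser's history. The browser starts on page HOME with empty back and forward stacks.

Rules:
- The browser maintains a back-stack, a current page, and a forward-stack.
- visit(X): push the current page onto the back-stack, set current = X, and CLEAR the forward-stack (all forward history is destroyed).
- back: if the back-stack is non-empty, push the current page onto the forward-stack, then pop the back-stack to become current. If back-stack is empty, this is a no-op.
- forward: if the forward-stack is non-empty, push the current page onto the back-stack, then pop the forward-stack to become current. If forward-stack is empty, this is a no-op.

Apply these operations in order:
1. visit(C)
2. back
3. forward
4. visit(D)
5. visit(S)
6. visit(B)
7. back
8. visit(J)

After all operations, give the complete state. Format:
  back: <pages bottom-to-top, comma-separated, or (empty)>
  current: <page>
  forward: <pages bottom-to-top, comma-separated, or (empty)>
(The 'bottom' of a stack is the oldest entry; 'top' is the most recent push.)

Answer: back: HOME,C,D,S
current: J
forward: (empty)

Derivation:
After 1 (visit(C)): cur=C back=1 fwd=0
After 2 (back): cur=HOME back=0 fwd=1
After 3 (forward): cur=C back=1 fwd=0
After 4 (visit(D)): cur=D back=2 fwd=0
After 5 (visit(S)): cur=S back=3 fwd=0
After 6 (visit(B)): cur=B back=4 fwd=0
After 7 (back): cur=S back=3 fwd=1
After 8 (visit(J)): cur=J back=4 fwd=0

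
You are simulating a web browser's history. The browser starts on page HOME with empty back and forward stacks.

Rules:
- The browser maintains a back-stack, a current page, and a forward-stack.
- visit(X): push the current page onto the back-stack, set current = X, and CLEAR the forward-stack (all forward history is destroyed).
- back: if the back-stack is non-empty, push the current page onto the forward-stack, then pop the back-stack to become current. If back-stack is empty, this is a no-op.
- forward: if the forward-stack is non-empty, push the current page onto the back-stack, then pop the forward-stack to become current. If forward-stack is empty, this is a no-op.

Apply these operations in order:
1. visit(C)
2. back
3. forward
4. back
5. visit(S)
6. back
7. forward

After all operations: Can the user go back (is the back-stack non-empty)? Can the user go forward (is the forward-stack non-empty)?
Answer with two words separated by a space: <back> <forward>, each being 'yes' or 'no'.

After 1 (visit(C)): cur=C back=1 fwd=0
After 2 (back): cur=HOME back=0 fwd=1
After 3 (forward): cur=C back=1 fwd=0
After 4 (back): cur=HOME back=0 fwd=1
After 5 (visit(S)): cur=S back=1 fwd=0
After 6 (back): cur=HOME back=0 fwd=1
After 7 (forward): cur=S back=1 fwd=0

Answer: yes no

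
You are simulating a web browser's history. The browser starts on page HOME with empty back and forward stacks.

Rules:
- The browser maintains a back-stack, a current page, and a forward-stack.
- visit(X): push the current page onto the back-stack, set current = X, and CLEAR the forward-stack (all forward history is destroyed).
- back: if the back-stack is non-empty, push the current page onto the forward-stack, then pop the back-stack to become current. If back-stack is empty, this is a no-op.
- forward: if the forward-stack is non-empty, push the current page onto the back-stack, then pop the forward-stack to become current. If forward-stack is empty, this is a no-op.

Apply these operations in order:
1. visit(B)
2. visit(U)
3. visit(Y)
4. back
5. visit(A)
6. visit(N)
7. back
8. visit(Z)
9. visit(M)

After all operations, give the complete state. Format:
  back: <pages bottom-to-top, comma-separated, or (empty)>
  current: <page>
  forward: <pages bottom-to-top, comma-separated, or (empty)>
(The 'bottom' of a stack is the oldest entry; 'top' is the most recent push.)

Answer: back: HOME,B,U,A,Z
current: M
forward: (empty)

Derivation:
After 1 (visit(B)): cur=B back=1 fwd=0
After 2 (visit(U)): cur=U back=2 fwd=0
After 3 (visit(Y)): cur=Y back=3 fwd=0
After 4 (back): cur=U back=2 fwd=1
After 5 (visit(A)): cur=A back=3 fwd=0
After 6 (visit(N)): cur=N back=4 fwd=0
After 7 (back): cur=A back=3 fwd=1
After 8 (visit(Z)): cur=Z back=4 fwd=0
After 9 (visit(M)): cur=M back=5 fwd=0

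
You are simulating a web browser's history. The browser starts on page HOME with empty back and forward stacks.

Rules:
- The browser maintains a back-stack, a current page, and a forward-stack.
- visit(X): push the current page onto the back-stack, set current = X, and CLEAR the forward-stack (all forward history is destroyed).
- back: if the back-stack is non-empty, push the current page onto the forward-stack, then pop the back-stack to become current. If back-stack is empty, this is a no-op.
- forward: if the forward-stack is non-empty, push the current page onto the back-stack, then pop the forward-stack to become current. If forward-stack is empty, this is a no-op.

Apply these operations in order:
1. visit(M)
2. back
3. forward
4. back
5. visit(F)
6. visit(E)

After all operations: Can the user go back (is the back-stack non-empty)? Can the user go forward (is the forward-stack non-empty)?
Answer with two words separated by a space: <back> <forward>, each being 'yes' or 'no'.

Answer: yes no

Derivation:
After 1 (visit(M)): cur=M back=1 fwd=0
After 2 (back): cur=HOME back=0 fwd=1
After 3 (forward): cur=M back=1 fwd=0
After 4 (back): cur=HOME back=0 fwd=1
After 5 (visit(F)): cur=F back=1 fwd=0
After 6 (visit(E)): cur=E back=2 fwd=0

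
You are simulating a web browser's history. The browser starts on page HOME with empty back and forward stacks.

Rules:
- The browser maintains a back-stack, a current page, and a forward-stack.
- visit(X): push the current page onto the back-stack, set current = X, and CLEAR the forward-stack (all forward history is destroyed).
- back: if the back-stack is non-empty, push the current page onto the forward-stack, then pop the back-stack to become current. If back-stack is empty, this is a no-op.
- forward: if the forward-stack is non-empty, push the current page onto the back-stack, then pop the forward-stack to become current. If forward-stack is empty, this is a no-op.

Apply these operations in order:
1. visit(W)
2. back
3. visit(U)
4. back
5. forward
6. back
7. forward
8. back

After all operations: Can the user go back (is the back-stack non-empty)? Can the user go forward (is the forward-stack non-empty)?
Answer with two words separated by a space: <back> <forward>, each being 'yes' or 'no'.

After 1 (visit(W)): cur=W back=1 fwd=0
After 2 (back): cur=HOME back=0 fwd=1
After 3 (visit(U)): cur=U back=1 fwd=0
After 4 (back): cur=HOME back=0 fwd=1
After 5 (forward): cur=U back=1 fwd=0
After 6 (back): cur=HOME back=0 fwd=1
After 7 (forward): cur=U back=1 fwd=0
After 8 (back): cur=HOME back=0 fwd=1

Answer: no yes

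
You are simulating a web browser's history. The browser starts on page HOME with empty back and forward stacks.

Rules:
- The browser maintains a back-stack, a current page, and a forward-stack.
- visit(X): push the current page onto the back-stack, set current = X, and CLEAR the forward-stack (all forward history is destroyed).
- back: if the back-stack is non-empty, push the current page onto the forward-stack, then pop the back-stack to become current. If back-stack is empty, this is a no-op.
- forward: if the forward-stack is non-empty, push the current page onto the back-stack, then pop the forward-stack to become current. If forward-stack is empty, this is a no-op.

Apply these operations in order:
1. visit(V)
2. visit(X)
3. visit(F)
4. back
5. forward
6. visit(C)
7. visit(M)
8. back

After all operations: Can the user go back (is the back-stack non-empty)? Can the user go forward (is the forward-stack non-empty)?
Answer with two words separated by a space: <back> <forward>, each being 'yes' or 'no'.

Answer: yes yes

Derivation:
After 1 (visit(V)): cur=V back=1 fwd=0
After 2 (visit(X)): cur=X back=2 fwd=0
After 3 (visit(F)): cur=F back=3 fwd=0
After 4 (back): cur=X back=2 fwd=1
After 5 (forward): cur=F back=3 fwd=0
After 6 (visit(C)): cur=C back=4 fwd=0
After 7 (visit(M)): cur=M back=5 fwd=0
After 8 (back): cur=C back=4 fwd=1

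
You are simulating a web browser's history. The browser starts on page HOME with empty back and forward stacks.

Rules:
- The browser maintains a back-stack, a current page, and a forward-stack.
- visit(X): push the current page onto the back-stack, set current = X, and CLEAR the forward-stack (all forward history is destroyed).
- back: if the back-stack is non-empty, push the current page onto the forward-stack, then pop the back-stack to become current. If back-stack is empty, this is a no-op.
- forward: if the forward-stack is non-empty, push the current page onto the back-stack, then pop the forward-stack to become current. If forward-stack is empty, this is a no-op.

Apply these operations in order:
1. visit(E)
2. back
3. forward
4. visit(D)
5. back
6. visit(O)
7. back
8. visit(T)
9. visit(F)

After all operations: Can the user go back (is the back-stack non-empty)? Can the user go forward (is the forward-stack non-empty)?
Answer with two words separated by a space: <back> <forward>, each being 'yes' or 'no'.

Answer: yes no

Derivation:
After 1 (visit(E)): cur=E back=1 fwd=0
After 2 (back): cur=HOME back=0 fwd=1
After 3 (forward): cur=E back=1 fwd=0
After 4 (visit(D)): cur=D back=2 fwd=0
After 5 (back): cur=E back=1 fwd=1
After 6 (visit(O)): cur=O back=2 fwd=0
After 7 (back): cur=E back=1 fwd=1
After 8 (visit(T)): cur=T back=2 fwd=0
After 9 (visit(F)): cur=F back=3 fwd=0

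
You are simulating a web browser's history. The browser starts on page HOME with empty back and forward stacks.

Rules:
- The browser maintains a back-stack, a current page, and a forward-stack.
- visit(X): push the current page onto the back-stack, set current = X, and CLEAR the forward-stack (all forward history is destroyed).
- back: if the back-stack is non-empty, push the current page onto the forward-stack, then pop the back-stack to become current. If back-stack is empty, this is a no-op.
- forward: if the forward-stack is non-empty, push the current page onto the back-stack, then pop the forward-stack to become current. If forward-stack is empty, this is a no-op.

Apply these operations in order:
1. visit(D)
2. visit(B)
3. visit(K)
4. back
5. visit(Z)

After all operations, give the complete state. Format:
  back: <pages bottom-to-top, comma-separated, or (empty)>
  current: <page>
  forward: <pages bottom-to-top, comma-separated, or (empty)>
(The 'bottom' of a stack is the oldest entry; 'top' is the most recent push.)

Answer: back: HOME,D,B
current: Z
forward: (empty)

Derivation:
After 1 (visit(D)): cur=D back=1 fwd=0
After 2 (visit(B)): cur=B back=2 fwd=0
After 3 (visit(K)): cur=K back=3 fwd=0
After 4 (back): cur=B back=2 fwd=1
After 5 (visit(Z)): cur=Z back=3 fwd=0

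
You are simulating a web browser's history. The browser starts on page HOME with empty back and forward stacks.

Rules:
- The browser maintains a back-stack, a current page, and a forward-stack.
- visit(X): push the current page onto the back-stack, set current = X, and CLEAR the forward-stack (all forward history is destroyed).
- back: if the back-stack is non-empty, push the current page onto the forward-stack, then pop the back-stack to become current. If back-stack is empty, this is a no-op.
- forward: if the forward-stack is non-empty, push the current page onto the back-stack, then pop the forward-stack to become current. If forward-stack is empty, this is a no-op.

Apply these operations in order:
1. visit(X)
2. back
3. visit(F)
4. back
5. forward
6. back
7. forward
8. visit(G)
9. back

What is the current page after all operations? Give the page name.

After 1 (visit(X)): cur=X back=1 fwd=0
After 2 (back): cur=HOME back=0 fwd=1
After 3 (visit(F)): cur=F back=1 fwd=0
After 4 (back): cur=HOME back=0 fwd=1
After 5 (forward): cur=F back=1 fwd=0
After 6 (back): cur=HOME back=0 fwd=1
After 7 (forward): cur=F back=1 fwd=0
After 8 (visit(G)): cur=G back=2 fwd=0
After 9 (back): cur=F back=1 fwd=1

Answer: F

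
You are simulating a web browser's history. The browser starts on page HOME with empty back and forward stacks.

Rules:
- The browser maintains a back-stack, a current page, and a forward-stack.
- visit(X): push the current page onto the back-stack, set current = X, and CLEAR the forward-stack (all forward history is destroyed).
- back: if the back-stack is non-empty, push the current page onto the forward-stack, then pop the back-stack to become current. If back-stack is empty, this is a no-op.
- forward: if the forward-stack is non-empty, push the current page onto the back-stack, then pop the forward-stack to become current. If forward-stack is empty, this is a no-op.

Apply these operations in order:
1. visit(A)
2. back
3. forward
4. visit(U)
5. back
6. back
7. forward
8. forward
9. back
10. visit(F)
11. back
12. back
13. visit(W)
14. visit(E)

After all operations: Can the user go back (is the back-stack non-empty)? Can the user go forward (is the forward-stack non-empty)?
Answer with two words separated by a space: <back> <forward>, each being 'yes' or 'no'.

After 1 (visit(A)): cur=A back=1 fwd=0
After 2 (back): cur=HOME back=0 fwd=1
After 3 (forward): cur=A back=1 fwd=0
After 4 (visit(U)): cur=U back=2 fwd=0
After 5 (back): cur=A back=1 fwd=1
After 6 (back): cur=HOME back=0 fwd=2
After 7 (forward): cur=A back=1 fwd=1
After 8 (forward): cur=U back=2 fwd=0
After 9 (back): cur=A back=1 fwd=1
After 10 (visit(F)): cur=F back=2 fwd=0
After 11 (back): cur=A back=1 fwd=1
After 12 (back): cur=HOME back=0 fwd=2
After 13 (visit(W)): cur=W back=1 fwd=0
After 14 (visit(E)): cur=E back=2 fwd=0

Answer: yes no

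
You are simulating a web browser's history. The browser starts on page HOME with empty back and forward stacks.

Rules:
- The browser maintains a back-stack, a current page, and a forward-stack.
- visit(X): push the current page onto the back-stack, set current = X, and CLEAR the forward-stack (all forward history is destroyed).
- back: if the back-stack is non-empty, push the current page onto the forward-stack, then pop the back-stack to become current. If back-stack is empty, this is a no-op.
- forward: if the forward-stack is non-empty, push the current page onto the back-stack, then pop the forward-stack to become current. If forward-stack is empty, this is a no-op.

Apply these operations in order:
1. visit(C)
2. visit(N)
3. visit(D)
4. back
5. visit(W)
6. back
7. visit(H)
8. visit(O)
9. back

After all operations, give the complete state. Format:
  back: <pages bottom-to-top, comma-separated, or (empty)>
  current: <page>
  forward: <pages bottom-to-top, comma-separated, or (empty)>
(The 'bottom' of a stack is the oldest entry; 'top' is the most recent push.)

After 1 (visit(C)): cur=C back=1 fwd=0
After 2 (visit(N)): cur=N back=2 fwd=0
After 3 (visit(D)): cur=D back=3 fwd=0
After 4 (back): cur=N back=2 fwd=1
After 5 (visit(W)): cur=W back=3 fwd=0
After 6 (back): cur=N back=2 fwd=1
After 7 (visit(H)): cur=H back=3 fwd=0
After 8 (visit(O)): cur=O back=4 fwd=0
After 9 (back): cur=H back=3 fwd=1

Answer: back: HOME,C,N
current: H
forward: O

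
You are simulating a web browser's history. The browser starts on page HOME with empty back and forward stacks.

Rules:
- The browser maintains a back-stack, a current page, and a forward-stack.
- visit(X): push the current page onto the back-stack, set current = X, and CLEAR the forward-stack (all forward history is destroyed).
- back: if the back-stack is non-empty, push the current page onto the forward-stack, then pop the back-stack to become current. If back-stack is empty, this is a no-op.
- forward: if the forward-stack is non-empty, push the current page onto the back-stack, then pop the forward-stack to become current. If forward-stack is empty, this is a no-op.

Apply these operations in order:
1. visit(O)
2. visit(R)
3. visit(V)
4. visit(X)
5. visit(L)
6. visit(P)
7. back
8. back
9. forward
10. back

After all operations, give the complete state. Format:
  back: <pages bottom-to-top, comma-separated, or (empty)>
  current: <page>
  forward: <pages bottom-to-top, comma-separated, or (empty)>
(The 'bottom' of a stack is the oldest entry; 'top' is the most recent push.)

After 1 (visit(O)): cur=O back=1 fwd=0
After 2 (visit(R)): cur=R back=2 fwd=0
After 3 (visit(V)): cur=V back=3 fwd=0
After 4 (visit(X)): cur=X back=4 fwd=0
After 5 (visit(L)): cur=L back=5 fwd=0
After 6 (visit(P)): cur=P back=6 fwd=0
After 7 (back): cur=L back=5 fwd=1
After 8 (back): cur=X back=4 fwd=2
After 9 (forward): cur=L back=5 fwd=1
After 10 (back): cur=X back=4 fwd=2

Answer: back: HOME,O,R,V
current: X
forward: P,L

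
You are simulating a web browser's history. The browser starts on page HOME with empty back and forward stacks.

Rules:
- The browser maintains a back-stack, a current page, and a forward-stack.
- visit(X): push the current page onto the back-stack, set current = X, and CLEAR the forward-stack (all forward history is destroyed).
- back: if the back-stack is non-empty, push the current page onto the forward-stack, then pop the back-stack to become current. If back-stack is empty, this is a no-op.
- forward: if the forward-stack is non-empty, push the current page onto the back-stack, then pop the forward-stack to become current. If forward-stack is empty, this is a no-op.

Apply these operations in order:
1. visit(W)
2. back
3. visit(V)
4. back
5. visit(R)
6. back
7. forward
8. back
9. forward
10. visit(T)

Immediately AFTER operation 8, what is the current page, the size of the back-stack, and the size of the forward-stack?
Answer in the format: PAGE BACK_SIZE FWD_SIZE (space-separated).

After 1 (visit(W)): cur=W back=1 fwd=0
After 2 (back): cur=HOME back=0 fwd=1
After 3 (visit(V)): cur=V back=1 fwd=0
After 4 (back): cur=HOME back=0 fwd=1
After 5 (visit(R)): cur=R back=1 fwd=0
After 6 (back): cur=HOME back=0 fwd=1
After 7 (forward): cur=R back=1 fwd=0
After 8 (back): cur=HOME back=0 fwd=1

HOME 0 1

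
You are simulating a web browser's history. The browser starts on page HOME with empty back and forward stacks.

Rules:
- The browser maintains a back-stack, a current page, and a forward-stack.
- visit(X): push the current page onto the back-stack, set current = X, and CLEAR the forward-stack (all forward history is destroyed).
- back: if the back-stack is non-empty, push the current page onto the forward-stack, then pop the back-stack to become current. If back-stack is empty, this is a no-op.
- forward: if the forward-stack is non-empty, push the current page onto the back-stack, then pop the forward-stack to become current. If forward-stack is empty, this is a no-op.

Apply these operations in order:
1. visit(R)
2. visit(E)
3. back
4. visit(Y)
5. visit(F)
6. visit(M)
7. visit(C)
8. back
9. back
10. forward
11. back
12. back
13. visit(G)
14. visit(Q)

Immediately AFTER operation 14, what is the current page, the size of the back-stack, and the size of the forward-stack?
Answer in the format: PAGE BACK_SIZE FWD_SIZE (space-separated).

After 1 (visit(R)): cur=R back=1 fwd=0
After 2 (visit(E)): cur=E back=2 fwd=0
After 3 (back): cur=R back=1 fwd=1
After 4 (visit(Y)): cur=Y back=2 fwd=0
After 5 (visit(F)): cur=F back=3 fwd=0
After 6 (visit(M)): cur=M back=4 fwd=0
After 7 (visit(C)): cur=C back=5 fwd=0
After 8 (back): cur=M back=4 fwd=1
After 9 (back): cur=F back=3 fwd=2
After 10 (forward): cur=M back=4 fwd=1
After 11 (back): cur=F back=3 fwd=2
After 12 (back): cur=Y back=2 fwd=3
After 13 (visit(G)): cur=G back=3 fwd=0
After 14 (visit(Q)): cur=Q back=4 fwd=0

Q 4 0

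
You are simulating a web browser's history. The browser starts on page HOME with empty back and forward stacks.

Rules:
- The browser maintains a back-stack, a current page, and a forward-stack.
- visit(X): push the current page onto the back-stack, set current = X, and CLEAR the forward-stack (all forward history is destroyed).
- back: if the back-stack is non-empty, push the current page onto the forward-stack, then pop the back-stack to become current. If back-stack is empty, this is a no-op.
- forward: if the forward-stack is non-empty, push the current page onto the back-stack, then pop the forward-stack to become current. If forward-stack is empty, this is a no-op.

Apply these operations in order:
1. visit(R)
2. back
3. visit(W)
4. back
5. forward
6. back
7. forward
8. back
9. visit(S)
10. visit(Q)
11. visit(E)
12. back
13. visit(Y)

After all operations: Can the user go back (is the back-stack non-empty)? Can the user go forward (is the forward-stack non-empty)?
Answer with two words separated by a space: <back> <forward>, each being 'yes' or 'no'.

Answer: yes no

Derivation:
After 1 (visit(R)): cur=R back=1 fwd=0
After 2 (back): cur=HOME back=0 fwd=1
After 3 (visit(W)): cur=W back=1 fwd=0
After 4 (back): cur=HOME back=0 fwd=1
After 5 (forward): cur=W back=1 fwd=0
After 6 (back): cur=HOME back=0 fwd=1
After 7 (forward): cur=W back=1 fwd=0
After 8 (back): cur=HOME back=0 fwd=1
After 9 (visit(S)): cur=S back=1 fwd=0
After 10 (visit(Q)): cur=Q back=2 fwd=0
After 11 (visit(E)): cur=E back=3 fwd=0
After 12 (back): cur=Q back=2 fwd=1
After 13 (visit(Y)): cur=Y back=3 fwd=0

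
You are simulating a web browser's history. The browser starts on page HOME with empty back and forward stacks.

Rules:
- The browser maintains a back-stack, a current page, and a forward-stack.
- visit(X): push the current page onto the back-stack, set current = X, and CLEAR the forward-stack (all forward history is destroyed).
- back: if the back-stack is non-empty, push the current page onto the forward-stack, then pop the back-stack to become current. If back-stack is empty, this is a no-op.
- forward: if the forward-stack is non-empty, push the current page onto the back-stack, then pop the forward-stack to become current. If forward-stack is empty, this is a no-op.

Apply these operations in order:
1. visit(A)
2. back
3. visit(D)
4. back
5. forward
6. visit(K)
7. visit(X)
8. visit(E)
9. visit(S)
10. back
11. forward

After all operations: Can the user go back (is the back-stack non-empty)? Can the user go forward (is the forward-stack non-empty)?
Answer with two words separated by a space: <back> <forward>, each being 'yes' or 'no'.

Answer: yes no

Derivation:
After 1 (visit(A)): cur=A back=1 fwd=0
After 2 (back): cur=HOME back=0 fwd=1
After 3 (visit(D)): cur=D back=1 fwd=0
After 4 (back): cur=HOME back=0 fwd=1
After 5 (forward): cur=D back=1 fwd=0
After 6 (visit(K)): cur=K back=2 fwd=0
After 7 (visit(X)): cur=X back=3 fwd=0
After 8 (visit(E)): cur=E back=4 fwd=0
After 9 (visit(S)): cur=S back=5 fwd=0
After 10 (back): cur=E back=4 fwd=1
After 11 (forward): cur=S back=5 fwd=0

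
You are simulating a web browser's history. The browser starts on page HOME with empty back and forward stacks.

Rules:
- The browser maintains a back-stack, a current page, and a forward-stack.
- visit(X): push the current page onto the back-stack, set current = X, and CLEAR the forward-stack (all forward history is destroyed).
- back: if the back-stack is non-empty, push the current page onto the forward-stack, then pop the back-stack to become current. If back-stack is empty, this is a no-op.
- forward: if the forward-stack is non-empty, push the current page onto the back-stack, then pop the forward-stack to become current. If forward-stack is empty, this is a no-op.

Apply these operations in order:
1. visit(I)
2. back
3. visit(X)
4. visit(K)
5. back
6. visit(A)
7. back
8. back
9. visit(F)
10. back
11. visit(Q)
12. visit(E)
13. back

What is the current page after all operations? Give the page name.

After 1 (visit(I)): cur=I back=1 fwd=0
After 2 (back): cur=HOME back=0 fwd=1
After 3 (visit(X)): cur=X back=1 fwd=0
After 4 (visit(K)): cur=K back=2 fwd=0
After 5 (back): cur=X back=1 fwd=1
After 6 (visit(A)): cur=A back=2 fwd=0
After 7 (back): cur=X back=1 fwd=1
After 8 (back): cur=HOME back=0 fwd=2
After 9 (visit(F)): cur=F back=1 fwd=0
After 10 (back): cur=HOME back=0 fwd=1
After 11 (visit(Q)): cur=Q back=1 fwd=0
After 12 (visit(E)): cur=E back=2 fwd=0
After 13 (back): cur=Q back=1 fwd=1

Answer: Q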